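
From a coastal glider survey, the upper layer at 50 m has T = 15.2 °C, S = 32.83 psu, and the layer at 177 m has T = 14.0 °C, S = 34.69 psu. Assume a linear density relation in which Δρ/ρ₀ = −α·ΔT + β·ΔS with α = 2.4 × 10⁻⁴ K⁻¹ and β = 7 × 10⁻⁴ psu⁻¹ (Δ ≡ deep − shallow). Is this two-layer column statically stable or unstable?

ΔT = 14.0 − 15.2 = -1.2 K and ΔS = 34.69 − 32.83 = +1.86 psu (deep − shallow).
−αΔT = 2.88 × 10⁻⁴; βΔS = 1.302 × 10⁻³; sum Δρ/ρ₀ = 1.59 × 10⁻³.
Δρ/ρ₀ > 0, so Δρ > 0: deeper water is denser → statically stable.

stable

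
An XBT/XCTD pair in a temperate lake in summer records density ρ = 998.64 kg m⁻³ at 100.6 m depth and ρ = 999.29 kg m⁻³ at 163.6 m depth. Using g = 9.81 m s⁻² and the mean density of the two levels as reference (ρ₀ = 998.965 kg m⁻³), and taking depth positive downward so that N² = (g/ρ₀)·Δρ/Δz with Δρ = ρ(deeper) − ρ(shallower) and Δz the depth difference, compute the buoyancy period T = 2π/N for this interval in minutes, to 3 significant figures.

Δρ = 999.29 − 998.64 = 0.65 kg m⁻³ over Δz = 163.6 − 100.6 = 63 m.
N² = (9.81/998.965) × (0.65/63) = 1.0132 × 10⁻⁴ s⁻².
N = √(1.0132 × 10⁻⁴) = 0.010066 rad s⁻¹, so T = 2π/N = 624.20 s = 10.403 min ≈ 10.4 min.

10.4 min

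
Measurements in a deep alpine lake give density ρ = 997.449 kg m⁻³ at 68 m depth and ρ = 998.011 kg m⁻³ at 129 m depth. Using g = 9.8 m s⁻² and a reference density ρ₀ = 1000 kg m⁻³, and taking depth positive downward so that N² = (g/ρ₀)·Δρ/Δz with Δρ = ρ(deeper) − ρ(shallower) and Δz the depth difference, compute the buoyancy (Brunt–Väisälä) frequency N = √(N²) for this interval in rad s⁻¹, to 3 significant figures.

Δρ = 998.011 − 997.449 = 0.562 kg m⁻³ over Δz = 129 − 68 = 61 m.
N² = (9.8/1000) × (0.562/61) = 9.0289 × 10⁻⁵ s⁻².
N = √(9.0289 × 10⁻⁵) = 9.5021 × 10⁻³ rad s⁻¹ ≈ 9.50 × 10⁻³ rad s⁻¹.

9.50 × 10⁻³ rad s⁻¹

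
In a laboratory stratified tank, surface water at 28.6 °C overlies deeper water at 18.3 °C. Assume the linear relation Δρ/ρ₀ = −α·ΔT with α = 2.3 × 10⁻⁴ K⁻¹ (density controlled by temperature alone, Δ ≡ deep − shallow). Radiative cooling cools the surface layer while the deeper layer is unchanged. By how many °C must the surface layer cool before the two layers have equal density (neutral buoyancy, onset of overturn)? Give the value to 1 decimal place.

With temperature the only control, equal density requires T_surf′ = T_deep.
T_surf′ = 18.3 °C.
Cooling required: 28.6 − 18.3 = 10.3 °C.

10.3 °C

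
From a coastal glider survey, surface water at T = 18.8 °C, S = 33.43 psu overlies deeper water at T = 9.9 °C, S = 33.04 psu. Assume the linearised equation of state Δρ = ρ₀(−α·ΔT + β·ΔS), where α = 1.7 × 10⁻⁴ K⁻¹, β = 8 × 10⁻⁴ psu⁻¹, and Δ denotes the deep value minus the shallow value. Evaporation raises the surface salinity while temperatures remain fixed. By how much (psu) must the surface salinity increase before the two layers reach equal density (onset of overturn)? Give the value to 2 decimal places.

Neutral buoyancy requires −α(T_deep − T_surf) + β(S_deep − S_surf′) = 0.
S_surf′ = S_deep − (α/β)·ΔT = 33.04 − (1.7 × 10⁻⁴/8 × 10⁻⁴)·(-8.9) = 34.9312 psu.
Increase required: 34.9312 − 33.43 = 1.5012 psu.

1.50 psu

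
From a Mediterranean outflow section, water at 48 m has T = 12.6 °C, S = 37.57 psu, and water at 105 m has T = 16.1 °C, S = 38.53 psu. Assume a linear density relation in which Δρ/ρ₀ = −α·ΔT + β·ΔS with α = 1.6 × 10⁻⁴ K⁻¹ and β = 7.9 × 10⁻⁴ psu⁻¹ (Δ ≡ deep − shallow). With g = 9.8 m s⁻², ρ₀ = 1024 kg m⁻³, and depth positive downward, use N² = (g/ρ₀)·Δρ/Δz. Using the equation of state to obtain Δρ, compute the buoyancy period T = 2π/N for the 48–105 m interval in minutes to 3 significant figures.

17.9 min

ΔT = +3.5 K, ΔS = +0.96 psu (deep − shallow).
Δρ/ρ₀ = −αΔT + βΔS = -5.60 × 10⁻⁴ + 7.584 × 10⁻⁴ = 1.984 × 10⁻⁴, so Δρ ≈ 0.2032 kg m⁻³.
N² = (g/ρ₀)·Δρ/Δz = g·(Δρ/ρ₀)/Δz = 9.8 × 1.984 × 10⁻⁴ / 57 = 3.4111 × 10⁻⁵ s⁻².
N = √(3.4111 × 10⁻⁵) = 5.8405 × 10⁻³ rad s⁻¹ → T = 2π/N = 1.0758 × 10³ s = 17.930 min ≈ 17.9 min.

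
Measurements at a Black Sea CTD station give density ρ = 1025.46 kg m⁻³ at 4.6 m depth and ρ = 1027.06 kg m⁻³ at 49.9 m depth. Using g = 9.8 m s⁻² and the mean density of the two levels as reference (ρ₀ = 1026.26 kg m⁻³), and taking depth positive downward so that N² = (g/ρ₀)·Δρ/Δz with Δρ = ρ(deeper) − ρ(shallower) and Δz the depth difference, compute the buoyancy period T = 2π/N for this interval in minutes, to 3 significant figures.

5.70 min

Δρ = 1027.06 − 1025.46 = 1.60 kg m⁻³ over Δz = 49.9 − 4.6 = 45.3 m.
N² = (9.8/1026.26) × (1.60/45.3) = 3.3728 × 10⁻⁴ s⁻².
N = √(3.3728 × 10⁻⁴) = 0.018365 rad s⁻¹, so T = 2π/N = 342.13 s = 5.7022 min ≈ 5.70 min.
A positive N² confirms static stability across the interval.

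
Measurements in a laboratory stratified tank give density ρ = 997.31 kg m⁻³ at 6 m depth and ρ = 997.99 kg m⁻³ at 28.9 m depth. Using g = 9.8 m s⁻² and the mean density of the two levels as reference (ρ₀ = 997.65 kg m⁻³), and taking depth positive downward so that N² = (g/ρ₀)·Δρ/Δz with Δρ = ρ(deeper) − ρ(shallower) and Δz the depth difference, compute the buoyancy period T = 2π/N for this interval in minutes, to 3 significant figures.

Δρ = 997.99 − 997.31 = 0.68 kg m⁻³ over Δz = 28.9 − 6 = 22.9 m.
N² = (9.8/997.65) × (0.68/22.9) = 2.9169 × 10⁻⁴ s⁻².
N = √(2.9169 × 10⁻⁴) = 0.017079 rad s⁻¹, so T = 2π/N = 367.89 s = 6.1315 min ≈ 6.13 min.

6.13 min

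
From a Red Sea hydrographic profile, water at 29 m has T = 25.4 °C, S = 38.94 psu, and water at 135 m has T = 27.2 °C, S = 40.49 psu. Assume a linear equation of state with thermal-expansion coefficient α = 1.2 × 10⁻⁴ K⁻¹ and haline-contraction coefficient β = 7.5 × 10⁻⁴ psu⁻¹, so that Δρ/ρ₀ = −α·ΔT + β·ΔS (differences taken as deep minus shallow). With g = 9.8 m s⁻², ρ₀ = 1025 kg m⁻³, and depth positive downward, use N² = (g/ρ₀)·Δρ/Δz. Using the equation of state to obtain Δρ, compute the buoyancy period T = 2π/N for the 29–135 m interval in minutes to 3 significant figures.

ΔT = +1.8 K, ΔS = +1.55 psu (deep − shallow).
Δρ/ρ₀ = −αΔT + βΔS = -2.16 × 10⁻⁴ + 1.1625 × 10⁻³ = 9.465 × 10⁻⁴, so Δρ ≈ 0.9702 kg m⁻³.
N² = (g/ρ₀)·Δρ/Δz = g·(Δρ/ρ₀)/Δz = 9.8 × 9.465 × 10⁻⁴ / 106 = 8.7507 × 10⁻⁵ s⁻².
N = √(8.7507 × 10⁻⁵) = 9.3545 × 10⁻³ rad s⁻¹ → T = 2π/N = 671.68 s = 11.195 min ≈ 11.2 min.

11.2 min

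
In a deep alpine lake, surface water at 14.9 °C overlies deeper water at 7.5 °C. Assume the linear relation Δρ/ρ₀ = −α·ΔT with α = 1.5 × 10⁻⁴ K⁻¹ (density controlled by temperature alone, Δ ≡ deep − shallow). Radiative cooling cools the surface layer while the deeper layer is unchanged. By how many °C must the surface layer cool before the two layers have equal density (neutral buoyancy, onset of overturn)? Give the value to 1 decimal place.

7.4 °C

With temperature the only control, equal density requires T_surf′ = T_deep.
T_surf′ = 7.5 °C.
Cooling required: 14.9 − 7.5 = 7.4 °C.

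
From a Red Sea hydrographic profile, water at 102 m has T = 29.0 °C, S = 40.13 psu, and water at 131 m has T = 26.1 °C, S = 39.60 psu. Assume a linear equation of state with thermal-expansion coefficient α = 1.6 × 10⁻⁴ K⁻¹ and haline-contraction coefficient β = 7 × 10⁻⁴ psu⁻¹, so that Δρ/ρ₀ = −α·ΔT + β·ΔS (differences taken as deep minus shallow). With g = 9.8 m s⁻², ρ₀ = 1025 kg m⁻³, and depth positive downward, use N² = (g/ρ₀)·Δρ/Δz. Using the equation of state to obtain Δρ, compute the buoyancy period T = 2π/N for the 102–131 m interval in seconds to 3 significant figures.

1.12 × 10³ s

ΔT = -2.9 K, ΔS = -0.53 psu (deep − shallow).
Δρ/ρ₀ = −αΔT + βΔS = 4.64 × 10⁻⁴ − 3.71 × 10⁻⁴ = 9.30 × 10⁻⁵, so Δρ ≈ 0.09532 kg m⁻³.
N² = (g/ρ₀)·Δρ/Δz = g·(Δρ/ρ₀)/Δz = 9.8 × 9.30 × 10⁻⁵ / 29 = 3.1428 × 10⁻⁵ s⁻².
N = √(3.1428 × 10⁻⁵) = 5.6061 × 10⁻³ rad s⁻¹ → T = 2π/N = 1.1208 × 10³ s ≈ 1.12 × 10³ s.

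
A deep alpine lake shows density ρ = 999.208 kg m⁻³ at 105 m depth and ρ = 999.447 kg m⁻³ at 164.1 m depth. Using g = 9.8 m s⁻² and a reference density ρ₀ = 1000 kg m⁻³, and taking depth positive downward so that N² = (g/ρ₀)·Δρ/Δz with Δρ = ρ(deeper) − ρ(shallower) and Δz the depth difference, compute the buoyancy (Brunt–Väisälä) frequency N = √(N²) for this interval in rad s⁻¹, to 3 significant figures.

6.30 × 10⁻³ rad s⁻¹

Δρ = 999.447 − 999.208 = 0.239 kg m⁻³ over Δz = 164.1 − 105 = 59.1 m.
N² = (9.8/1000) × (0.239/59.1) = 3.9631 × 10⁻⁵ s⁻².
N = √(3.9631 × 10⁻⁵) = 6.2953 × 10⁻³ rad s⁻¹ ≈ 6.30 × 10⁻³ rad s⁻¹.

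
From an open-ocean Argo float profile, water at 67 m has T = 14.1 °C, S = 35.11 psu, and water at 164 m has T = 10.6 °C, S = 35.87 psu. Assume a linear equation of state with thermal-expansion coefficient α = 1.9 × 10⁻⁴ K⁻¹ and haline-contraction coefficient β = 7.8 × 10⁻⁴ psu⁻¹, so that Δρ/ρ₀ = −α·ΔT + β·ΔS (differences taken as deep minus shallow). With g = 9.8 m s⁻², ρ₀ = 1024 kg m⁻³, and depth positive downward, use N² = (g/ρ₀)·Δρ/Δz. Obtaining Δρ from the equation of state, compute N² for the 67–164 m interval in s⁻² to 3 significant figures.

1.27 × 10⁻⁴ s⁻²

ΔT = -3.5 K, ΔS = +0.76 psu (deep − shallow).
Δρ/ρ₀ = −αΔT + βΔS = 6.65 × 10⁻⁴ + 5.928 × 10⁻⁴ = 1.2578 × 10⁻³, so Δρ ≈ 1.288 kg m⁻³.
N² = (g/ρ₀)·Δρ/Δz = g·(Δρ/ρ₀)/Δz = 9.8 × 1.2578 × 10⁻³ / 97 = 1.2708 × 10⁻⁴ s⁻² ≈ 1.27 × 10⁻⁴ s⁻².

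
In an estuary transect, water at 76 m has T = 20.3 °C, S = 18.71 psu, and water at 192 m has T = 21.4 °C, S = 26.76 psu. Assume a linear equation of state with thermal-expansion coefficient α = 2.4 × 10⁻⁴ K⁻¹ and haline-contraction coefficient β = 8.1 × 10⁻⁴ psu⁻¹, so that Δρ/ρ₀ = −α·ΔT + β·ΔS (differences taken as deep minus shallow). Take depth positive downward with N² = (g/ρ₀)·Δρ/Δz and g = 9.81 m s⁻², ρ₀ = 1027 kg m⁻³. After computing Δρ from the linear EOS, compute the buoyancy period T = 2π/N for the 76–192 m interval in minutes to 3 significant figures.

ΔT = +1.1 K, ΔS = +8.05 psu (deep − shallow).
Δρ/ρ₀ = −αΔT + βΔS = -2.64 × 10⁻⁴ + 6.5205 × 10⁻³ = 6.2565 × 10⁻³, so Δρ ≈ 6.425 kg m⁻³.
N² = (g/ρ₀)·Δρ/Δz = g·(Δρ/ρ₀)/Δz = 9.81 × 6.2565 × 10⁻³ / 116 = 5.2911 × 10⁻⁴ s⁻².
N = √(5.2911 × 10⁻⁴) = 0.023002 rad s⁻¹ → T = 2π/N = 273.16 s = 4.5527 min ≈ 4.55 min.

4.55 min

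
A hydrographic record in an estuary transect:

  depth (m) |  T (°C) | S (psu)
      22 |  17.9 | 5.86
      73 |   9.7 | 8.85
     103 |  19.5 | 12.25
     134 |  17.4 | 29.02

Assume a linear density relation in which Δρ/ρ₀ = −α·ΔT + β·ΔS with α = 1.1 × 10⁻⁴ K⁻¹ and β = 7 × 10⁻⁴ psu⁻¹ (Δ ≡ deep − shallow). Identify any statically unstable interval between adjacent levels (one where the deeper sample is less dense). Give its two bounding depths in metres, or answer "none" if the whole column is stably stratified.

none

Evaluate Δρ/ρ₀ = −αΔT + βΔS across each adjacent pair:
  22–73 m: −αΔT+βΔS = −(1.1 × 10⁻⁴)(-8.2)+(7 × 10⁻⁴)(+2.99) = 3.0 × 10⁻³ → stable
  73–103 m: −αΔT+βΔS = −(1.1 × 10⁻⁴)(+9.8)+(7 × 10⁻⁴)(+3.40) = 1.3 × 10⁻³ → stable
  103–134 m: −αΔT+βΔS = −(1.1 × 10⁻⁴)(-2.1)+(7 × 10⁻⁴)(+16.77) = 0.012 → stable
Every interval has Δρ > 0: the column is stably stratified throughout.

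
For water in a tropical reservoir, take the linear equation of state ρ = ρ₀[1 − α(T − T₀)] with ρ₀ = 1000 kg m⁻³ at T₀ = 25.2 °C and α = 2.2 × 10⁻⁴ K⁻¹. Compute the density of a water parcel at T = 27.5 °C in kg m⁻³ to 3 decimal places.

T − T₀ = +2.3 K.
Bracket = 1 − α·(+2.3) = 1 + (-5.06 × 10⁻⁴) = 0.9994940.
ρ = 1000 × 0.9994940 = 999.494 kg m⁻³.

999.494 kg m⁻³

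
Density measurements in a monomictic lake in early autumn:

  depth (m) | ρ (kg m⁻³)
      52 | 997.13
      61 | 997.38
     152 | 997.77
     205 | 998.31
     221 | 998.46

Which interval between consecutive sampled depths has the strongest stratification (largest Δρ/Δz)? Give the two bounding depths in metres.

52–61 m

Compute the density gradient over each adjacent pair:
  52–61 m: Δρ/Δz = 0.25/9 = 0.028 kg m⁻⁴
  61–152 m: Δρ/Δz = 0.39/91 = 4.3 × 10⁻³ kg m⁻⁴
  152–205 m: Δρ/Δz = 0.54/53 = 0.010 kg m⁻⁴
  205–221 m: Δρ/Δz = 0.15/16 = 9.4 × 10⁻³ kg m⁻⁴
The largest gradient is in the 52–61 m interval — the pycnocline.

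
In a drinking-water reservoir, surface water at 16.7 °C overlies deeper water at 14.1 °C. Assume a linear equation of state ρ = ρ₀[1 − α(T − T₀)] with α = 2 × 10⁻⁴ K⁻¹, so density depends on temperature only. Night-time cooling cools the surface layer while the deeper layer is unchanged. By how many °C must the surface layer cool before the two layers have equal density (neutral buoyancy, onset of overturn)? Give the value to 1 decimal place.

2.6 °C

With temperature the only control, equal density requires T_surf′ = T_deep.
T_surf′ = 14.1 °C.
Cooling required: 16.7 − 14.1 = 2.6 °C.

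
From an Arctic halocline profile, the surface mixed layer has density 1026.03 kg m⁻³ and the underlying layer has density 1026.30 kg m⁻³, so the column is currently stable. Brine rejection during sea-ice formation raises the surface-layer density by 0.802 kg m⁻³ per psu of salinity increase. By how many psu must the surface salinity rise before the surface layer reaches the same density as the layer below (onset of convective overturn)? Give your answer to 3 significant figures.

0.337 psu

Density deficit of the surface layer: 1026.30 − 1026.03 = 0.27 kg m⁻³.
Required change = 0.27 / 0.802 = 0.337 psu.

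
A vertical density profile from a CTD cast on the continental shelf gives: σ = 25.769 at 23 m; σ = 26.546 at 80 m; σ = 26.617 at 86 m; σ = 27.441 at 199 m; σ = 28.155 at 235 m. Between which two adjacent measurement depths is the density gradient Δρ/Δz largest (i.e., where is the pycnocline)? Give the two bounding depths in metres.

Compute the density gradient over each adjacent pair:
  23–80 m: Δρ/Δz = 0.777/57 = 0.014 kg m⁻⁴
  80–86 m: Δρ/Δz = 0.071/6 = 0.012 kg m⁻⁴
  86–199 m: Δρ/Δz = 0.824/113 = 7.3 × 10⁻³ kg m⁻⁴
  199–235 m: Δρ/Δz = 0.714/36 = 0.020 kg m⁻⁴
The largest gradient is in the 199–235 m interval — the pycnocline.

199–235 m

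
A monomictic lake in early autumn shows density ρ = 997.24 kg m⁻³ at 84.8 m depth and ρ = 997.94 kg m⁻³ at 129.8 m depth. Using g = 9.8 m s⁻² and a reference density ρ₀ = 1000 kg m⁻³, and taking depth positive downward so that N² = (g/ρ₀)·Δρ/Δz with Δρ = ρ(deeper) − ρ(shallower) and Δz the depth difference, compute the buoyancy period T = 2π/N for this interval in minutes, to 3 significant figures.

Δρ = 997.94 − 997.24 = 0.70 kg m⁻³ over Δz = 129.8 − 84.8 = 45 m.
N² = (9.8/1000) × (0.70/45) = 1.5244 × 10⁻⁴ s⁻².
N = √(1.5244 × 10⁻⁴) = 0.012347 rad s⁻¹, so T = 2π/N = 508.88 s = 8.4813 min ≈ 8.48 min.

8.48 min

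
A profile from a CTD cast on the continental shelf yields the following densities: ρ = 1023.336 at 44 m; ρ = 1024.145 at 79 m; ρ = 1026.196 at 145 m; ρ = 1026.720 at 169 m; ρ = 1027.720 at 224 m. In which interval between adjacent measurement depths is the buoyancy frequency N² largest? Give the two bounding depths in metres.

79–145 m

Compute the density gradient over each adjacent pair:
  44–79 m: Δρ/Δz = 0.809/35 = 0.023 kg m⁻⁴
  79–145 m: Δρ/Δz = 2.051/66 = 0.031 kg m⁻⁴
  145–169 m: Δρ/Δz = 0.524/24 = 0.022 kg m⁻⁴
  169–224 m: Δρ/Δz = 1.000/55 = 0.018 kg m⁻⁴
The largest gradient is in the 79–145 m interval — the pycnocline.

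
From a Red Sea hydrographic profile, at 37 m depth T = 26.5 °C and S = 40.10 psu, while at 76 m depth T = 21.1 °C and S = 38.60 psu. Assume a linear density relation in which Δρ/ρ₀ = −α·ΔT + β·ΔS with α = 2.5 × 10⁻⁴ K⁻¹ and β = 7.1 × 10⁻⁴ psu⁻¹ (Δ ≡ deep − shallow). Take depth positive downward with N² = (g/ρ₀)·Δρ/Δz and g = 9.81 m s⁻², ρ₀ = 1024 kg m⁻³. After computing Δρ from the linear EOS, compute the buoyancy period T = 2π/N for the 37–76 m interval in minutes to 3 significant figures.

12.4 min

ΔT = -5.4 K, ΔS = -1.50 psu (deep − shallow).
Δρ/ρ₀ = −αΔT + βΔS = 1.35 × 10⁻³ − 1.065 × 10⁻³ = 2.85 × 10⁻⁴, so Δρ ≈ 0.2918 kg m⁻³.
N² = (g/ρ₀)·Δρ/Δz = g·(Δρ/ρ₀)/Δz = 9.81 × 2.85 × 10⁻⁴ / 39 = 7.1688 × 10⁻⁵ s⁻².
N = √(7.1688 × 10⁻⁵) = 8.4669 × 10⁻³ rad s⁻¹ → T = 2π/N = 742.09 s = 12.368 min ≈ 12.4 min.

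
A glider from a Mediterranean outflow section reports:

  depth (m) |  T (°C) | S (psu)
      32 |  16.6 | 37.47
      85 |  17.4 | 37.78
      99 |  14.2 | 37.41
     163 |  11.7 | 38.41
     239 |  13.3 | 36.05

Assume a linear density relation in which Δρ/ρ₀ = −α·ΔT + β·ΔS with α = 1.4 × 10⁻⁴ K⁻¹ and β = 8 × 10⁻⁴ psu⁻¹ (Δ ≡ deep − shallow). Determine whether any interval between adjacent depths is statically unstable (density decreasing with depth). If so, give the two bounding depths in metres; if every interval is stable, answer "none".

Evaluate Δρ/ρ₀ = −αΔT + βΔS across each adjacent pair:
  32–85 m: −αΔT+βΔS = −(1.4 × 10⁻⁴)(+0.8)+(8 × 10⁻⁴)(+0.31) = 1.4 × 10⁻⁴ → stable
  85–99 m: −αΔT+βΔS = −(1.4 × 10⁻⁴)(-3.2)+(8 × 10⁻⁴)(-0.37) = 1.5 × 10⁻⁴ → stable
  99–163 m: −αΔT+βΔS = −(1.4 × 10⁻⁴)(-2.5)+(8 × 10⁻⁴)(+1.00) = 1.1 × 10⁻³ → stable
  163–239 m: −αΔT+βΔS = −(1.4 × 10⁻⁴)(+1.6)+(8 × 10⁻⁴)(-2.36) = -2.1 × 10⁻³ → UNSTABLE
The 163–239 m interval has Δρ < 0: lighter water underlies denser water.

163–239 m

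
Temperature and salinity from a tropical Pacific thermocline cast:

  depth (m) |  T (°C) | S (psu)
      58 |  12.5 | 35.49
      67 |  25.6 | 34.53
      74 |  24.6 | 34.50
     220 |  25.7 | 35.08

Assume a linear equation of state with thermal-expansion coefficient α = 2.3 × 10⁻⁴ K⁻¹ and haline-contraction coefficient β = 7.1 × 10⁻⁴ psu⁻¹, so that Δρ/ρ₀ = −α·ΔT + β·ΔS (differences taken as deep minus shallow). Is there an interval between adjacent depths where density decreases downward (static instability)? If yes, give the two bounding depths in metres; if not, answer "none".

58–67 m

Evaluate Δρ/ρ₀ = −αΔT + βΔS across each adjacent pair:
  58–67 m: −αΔT+βΔS = −(2.3 × 10⁻⁴)(+13.1)+(7.1 × 10⁻⁴)(-0.96) = -3.7 × 10⁻³ → UNSTABLE
  67–74 m: −αΔT+βΔS = −(2.3 × 10⁻⁴)(-1.0)+(7.1 × 10⁻⁴)(-0.03) = 2.1 × 10⁻⁴ → stable
  74–220 m: −αΔT+βΔS = −(2.3 × 10⁻⁴)(+1.1)+(7.1 × 10⁻⁴)(+0.58) = 1.6 × 10⁻⁴ → stable
The 58–67 m interval has Δρ < 0: lighter water underlies denser water.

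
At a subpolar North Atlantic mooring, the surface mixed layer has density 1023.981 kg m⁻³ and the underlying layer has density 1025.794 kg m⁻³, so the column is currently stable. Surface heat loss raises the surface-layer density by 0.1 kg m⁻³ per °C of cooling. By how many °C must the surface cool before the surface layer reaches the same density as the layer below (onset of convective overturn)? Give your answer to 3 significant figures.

Density deficit of the surface layer: 1025.794 − 1023.981 = 1.813 kg m⁻³.
Required change = 1.813 / 0.1 = 18.1 °C.

18.1 °C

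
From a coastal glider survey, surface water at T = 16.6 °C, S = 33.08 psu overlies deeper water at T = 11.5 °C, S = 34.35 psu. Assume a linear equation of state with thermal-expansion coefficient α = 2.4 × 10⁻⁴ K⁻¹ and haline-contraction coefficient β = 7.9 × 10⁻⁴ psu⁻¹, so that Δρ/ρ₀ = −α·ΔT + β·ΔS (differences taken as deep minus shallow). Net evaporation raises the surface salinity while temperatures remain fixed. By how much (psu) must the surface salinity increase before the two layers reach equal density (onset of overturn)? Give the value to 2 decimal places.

Neutral buoyancy requires −α(T_deep − T_surf) + β(S_deep − S_surf′) = 0.
S_surf′ = S_deep − (α/β)·ΔT = 34.35 − (2.4 × 10⁻⁴/7.9 × 10⁻⁴)·(-5.1) = 35.8994 psu.
Increase required: 35.8994 − 33.08 = 2.8194 psu.

2.82 psu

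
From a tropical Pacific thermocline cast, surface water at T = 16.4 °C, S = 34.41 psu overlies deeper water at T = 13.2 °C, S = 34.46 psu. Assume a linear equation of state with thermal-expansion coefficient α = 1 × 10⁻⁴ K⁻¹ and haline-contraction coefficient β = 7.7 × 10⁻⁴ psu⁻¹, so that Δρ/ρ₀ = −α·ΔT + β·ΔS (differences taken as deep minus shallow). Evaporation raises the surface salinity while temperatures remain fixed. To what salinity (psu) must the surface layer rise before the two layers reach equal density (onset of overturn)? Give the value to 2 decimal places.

34.88 psu

Neutral buoyancy requires −α(T_deep − T_surf) + β(S_deep − S_surf′) = 0.
S_surf′ = S_deep − (α/β)·ΔT = 34.46 − (1 × 10⁻⁴/7.7 × 10⁻⁴)·(-3.2) = 34.8756 psu.
Increase required: 34.8756 − 34.41 = 0.4656 psu.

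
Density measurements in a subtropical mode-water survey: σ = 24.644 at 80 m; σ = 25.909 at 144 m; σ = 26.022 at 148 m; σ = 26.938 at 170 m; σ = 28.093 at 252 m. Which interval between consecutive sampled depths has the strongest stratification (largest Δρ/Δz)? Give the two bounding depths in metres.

Compute the density gradient over each adjacent pair:
  80–144 m: Δρ/Δz = 1.265/64 = 0.020 kg m⁻⁴
  144–148 m: Δρ/Δz = 0.113/4 = 0.028 kg m⁻⁴
  148–170 m: Δρ/Δz = 0.916/22 = 0.042 kg m⁻⁴
  170–252 m: Δρ/Δz = 1.155/82 = 0.014 kg m⁻⁴
The largest gradient is in the 148–170 m interval — the pycnocline.

148–170 m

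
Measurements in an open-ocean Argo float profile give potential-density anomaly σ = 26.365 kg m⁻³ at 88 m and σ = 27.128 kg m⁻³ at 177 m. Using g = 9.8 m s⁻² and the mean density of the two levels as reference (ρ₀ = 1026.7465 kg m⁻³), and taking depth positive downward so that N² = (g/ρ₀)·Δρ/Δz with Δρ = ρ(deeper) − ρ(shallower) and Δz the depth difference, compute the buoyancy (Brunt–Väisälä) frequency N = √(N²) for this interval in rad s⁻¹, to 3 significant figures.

Δρ = 1027.128 − 1026.365 = 0.763 kg m⁻³ over Δz = 177 − 88 = 89 m.
N² = (9.8/1026.7465) × (0.763/89) = 8.1827 × 10⁻⁵ s⁻².
N = √(8.1827 × 10⁻⁵) = 9.0458 × 10⁻³ rad s⁻¹ ≈ 9.05 × 10⁻³ rad s⁻¹.

9.05 × 10⁻³ rad s⁻¹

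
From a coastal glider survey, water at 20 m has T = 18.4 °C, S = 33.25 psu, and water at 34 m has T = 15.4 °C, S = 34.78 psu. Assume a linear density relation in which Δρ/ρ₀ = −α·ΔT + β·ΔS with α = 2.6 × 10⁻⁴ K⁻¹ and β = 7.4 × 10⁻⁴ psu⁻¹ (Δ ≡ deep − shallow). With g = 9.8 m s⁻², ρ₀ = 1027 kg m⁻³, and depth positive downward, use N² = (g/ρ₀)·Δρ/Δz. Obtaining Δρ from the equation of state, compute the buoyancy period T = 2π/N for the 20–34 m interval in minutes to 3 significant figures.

ΔT = -3.0 K, ΔS = +1.53 psu (deep − shallow).
Δρ/ρ₀ = −αΔT + βΔS = 7.80 × 10⁻⁴ + 1.1322 × 10⁻³ = 1.9122 × 10⁻³, so Δρ ≈ 1.964 kg m⁻³.
N² = (g/ρ₀)·Δρ/Δz = g·(Δρ/ρ₀)/Δz = 9.8 × 1.9122 × 10⁻³ / 14 = 1.3385 × 10⁻³ s⁻².
N = √(1.3385 × 10⁻³) = 0.036586 rad s⁻¹ → T = 2π/N = 171.74 s = 2.8623 min ≈ 2.86 min.

2.86 min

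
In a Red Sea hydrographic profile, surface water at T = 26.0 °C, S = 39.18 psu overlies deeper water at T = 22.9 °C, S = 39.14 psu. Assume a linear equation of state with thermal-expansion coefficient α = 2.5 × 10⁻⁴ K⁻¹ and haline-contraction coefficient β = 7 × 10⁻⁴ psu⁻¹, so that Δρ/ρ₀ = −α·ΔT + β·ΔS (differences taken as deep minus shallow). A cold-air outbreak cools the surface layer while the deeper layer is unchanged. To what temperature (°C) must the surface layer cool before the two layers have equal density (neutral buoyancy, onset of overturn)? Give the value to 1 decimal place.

23.0 °C

Neutral buoyancy requires Δρ = 0, i.e. −α(T_deep − T_surf′) + β(S_deep − S_surf) = 0.
T_surf′ = T_deep − (β/α)·ΔS = 22.9 − (7 × 10⁻⁴/2.5 × 10⁻⁴)·(-0.04) = 23.012 °C.
Cooling required: 26.0 − (23.012) = 2.988 °C.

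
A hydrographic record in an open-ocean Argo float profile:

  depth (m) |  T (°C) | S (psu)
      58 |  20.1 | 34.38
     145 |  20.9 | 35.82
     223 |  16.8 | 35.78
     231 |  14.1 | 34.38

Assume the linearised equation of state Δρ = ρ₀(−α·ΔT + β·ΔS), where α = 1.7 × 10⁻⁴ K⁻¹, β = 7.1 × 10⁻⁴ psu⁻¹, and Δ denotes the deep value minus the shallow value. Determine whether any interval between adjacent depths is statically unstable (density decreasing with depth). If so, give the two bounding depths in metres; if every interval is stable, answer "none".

223–231 m

Evaluate Δρ/ρ₀ = −αΔT + βΔS across each adjacent pair:
  58–145 m: −αΔT+βΔS = −(1.7 × 10⁻⁴)(+0.8)+(7.1 × 10⁻⁴)(+1.44) = 8.9 × 10⁻⁴ → stable
  145–223 m: −αΔT+βΔS = −(1.7 × 10⁻⁴)(-4.1)+(7.1 × 10⁻⁴)(-0.04) = 6.7 × 10⁻⁴ → stable
  223–231 m: −αΔT+βΔS = −(1.7 × 10⁻⁴)(-2.7)+(7.1 × 10⁻⁴)(-1.40) = -5.3 × 10⁻⁴ → UNSTABLE
The 223–231 m interval has Δρ < 0: lighter water underlies denser water.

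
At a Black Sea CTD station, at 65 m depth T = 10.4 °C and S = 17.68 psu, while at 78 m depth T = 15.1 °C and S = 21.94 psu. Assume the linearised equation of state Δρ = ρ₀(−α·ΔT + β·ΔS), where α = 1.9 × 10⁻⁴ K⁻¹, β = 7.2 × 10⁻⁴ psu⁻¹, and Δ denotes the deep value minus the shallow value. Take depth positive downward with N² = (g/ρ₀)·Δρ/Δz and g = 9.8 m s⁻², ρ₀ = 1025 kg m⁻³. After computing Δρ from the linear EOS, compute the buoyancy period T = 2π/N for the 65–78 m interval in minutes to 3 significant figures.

ΔT = +4.7 K, ΔS = +4.26 psu (deep − shallow).
Δρ/ρ₀ = −αΔT + βΔS = -8.93 × 10⁻⁴ + 3.0672 × 10⁻³ = 2.1742 × 10⁻³, so Δρ ≈ 2.229 kg m⁻³.
N² = (g/ρ₀)·Δρ/Δz = g·(Δρ/ρ₀)/Δz = 9.8 × 2.1742 × 10⁻³ / 13 = 1.6390 × 10⁻³ s⁻².
N = √(1.6390 × 10⁻³) = 0.040485 rad s⁻¹ → T = 2π/N = 155.20 s = 2.5867 min ≈ 2.59 min.

2.59 min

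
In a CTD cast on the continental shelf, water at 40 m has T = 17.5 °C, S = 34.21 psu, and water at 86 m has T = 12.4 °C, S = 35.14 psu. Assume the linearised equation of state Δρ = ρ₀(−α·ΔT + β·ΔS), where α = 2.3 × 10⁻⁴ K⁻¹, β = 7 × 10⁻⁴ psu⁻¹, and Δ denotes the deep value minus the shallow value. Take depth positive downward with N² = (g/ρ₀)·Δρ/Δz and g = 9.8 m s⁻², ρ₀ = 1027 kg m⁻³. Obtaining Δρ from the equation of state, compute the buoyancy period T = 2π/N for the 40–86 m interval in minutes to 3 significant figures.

ΔT = -5.1 K, ΔS = +0.93 psu (deep − shallow).
Δρ/ρ₀ = −αΔT + βΔS = 1.173 × 10⁻³ + 6.51 × 10⁻⁴ = 1.824 × 10⁻³, so Δρ ≈ 1.873 kg m⁻³.
N² = (g/ρ₀)·Δρ/Δz = g·(Δρ/ρ₀)/Δz = 9.8 × 1.824 × 10⁻³ / 46 = 3.8859 × 10⁻⁴ s⁻².
N = √(3.8859 × 10⁻⁴) = 0.019713 rad s⁻¹ → T = 2π/N = 318.73 s = 5.3122 min ≈ 5.31 min.

5.31 min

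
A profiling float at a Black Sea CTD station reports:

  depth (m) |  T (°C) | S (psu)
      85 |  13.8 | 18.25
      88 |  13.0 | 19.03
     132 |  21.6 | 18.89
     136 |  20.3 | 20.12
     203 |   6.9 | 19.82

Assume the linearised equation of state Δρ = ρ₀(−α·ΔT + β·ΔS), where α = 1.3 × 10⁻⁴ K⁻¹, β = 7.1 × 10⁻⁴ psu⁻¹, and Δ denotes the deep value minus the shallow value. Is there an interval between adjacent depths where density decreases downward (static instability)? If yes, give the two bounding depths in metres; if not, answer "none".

88–132 m

Evaluate Δρ/ρ₀ = −αΔT + βΔS across each adjacent pair:
  85–88 m: −αΔT+βΔS = −(1.3 × 10⁻⁴)(-0.8)+(7.1 × 10⁻⁴)(+0.78) = 6.6 × 10⁻⁴ → stable
  88–132 m: −αΔT+βΔS = −(1.3 × 10⁻⁴)(+8.6)+(7.1 × 10⁻⁴)(-0.14) = -1.2 × 10⁻³ → UNSTABLE
  132–136 m: −αΔT+βΔS = −(1.3 × 10⁻⁴)(-1.3)+(7.1 × 10⁻⁴)(+1.23) = 1.0 × 10⁻³ → stable
  136–203 m: −αΔT+βΔS = −(1.3 × 10⁻⁴)(-13.4)+(7.1 × 10⁻⁴)(-0.30) = 1.5 × 10⁻³ → stable
The 88–132 m interval has Δρ < 0: lighter water underlies denser water.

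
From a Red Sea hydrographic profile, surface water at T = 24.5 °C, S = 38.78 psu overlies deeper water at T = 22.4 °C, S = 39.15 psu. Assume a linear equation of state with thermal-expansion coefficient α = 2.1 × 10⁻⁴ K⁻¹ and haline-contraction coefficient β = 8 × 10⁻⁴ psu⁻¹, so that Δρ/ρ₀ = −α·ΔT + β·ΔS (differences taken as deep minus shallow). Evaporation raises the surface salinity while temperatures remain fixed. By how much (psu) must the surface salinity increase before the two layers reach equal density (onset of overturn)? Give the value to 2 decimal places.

Neutral buoyancy requires −α(T_deep − T_surf) + β(S_deep − S_surf′) = 0.
S_surf′ = S_deep − (α/β)·ΔT = 39.15 − (2.1 × 10⁻⁴/8 × 10⁻⁴)·(-2.1) = 39.7013 psu.
Increase required: 39.7013 − 38.78 = 0.9213 psu.

0.92 psu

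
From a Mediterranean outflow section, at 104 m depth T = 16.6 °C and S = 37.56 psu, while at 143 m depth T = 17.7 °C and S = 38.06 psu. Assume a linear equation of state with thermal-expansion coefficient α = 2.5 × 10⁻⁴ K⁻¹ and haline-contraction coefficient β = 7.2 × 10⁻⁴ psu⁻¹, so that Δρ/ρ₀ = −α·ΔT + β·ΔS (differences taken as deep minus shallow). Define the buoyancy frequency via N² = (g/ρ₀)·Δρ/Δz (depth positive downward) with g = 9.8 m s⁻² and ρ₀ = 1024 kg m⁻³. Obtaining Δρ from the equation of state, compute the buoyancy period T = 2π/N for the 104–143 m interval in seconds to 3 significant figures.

1.36 × 10³ s

ΔT = +1.1 K, ΔS = +0.50 psu (deep − shallow).
Δρ/ρ₀ = −αΔT + βΔS = -2.75 × 10⁻⁴ + 3.60 × 10⁻⁴ = 8.50 × 10⁻⁵, so Δρ ≈ 0.08704 kg m⁻³.
N² = (g/ρ₀)·Δρ/Δz = g·(Δρ/ρ₀)/Δz = 9.8 × 8.50 × 10⁻⁵ / 39 = 2.1359 × 10⁻⁵ s⁻².
N = √(2.1359 × 10⁻⁵) = 4.6216 × 10⁻³ rad s⁻¹ → T = 2π/N = 1.3595 × 10³ s ≈ 1.36 × 10³ s.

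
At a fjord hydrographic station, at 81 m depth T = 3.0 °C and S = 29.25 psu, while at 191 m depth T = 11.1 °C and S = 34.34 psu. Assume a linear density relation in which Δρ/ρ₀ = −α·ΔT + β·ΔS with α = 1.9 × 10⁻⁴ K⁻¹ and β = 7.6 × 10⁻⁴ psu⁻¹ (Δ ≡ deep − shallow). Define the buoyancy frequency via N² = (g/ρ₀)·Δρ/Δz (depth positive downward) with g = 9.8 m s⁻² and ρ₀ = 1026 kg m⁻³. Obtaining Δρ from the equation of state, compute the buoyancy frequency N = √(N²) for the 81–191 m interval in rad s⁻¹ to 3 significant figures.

ΔT = +8.1 K, ΔS = +5.09 psu (deep − shallow).
Δρ/ρ₀ = −αΔT + βΔS = -1.539 × 10⁻³ + 3.8684 × 10⁻³ = 2.3294 × 10⁻³, so Δρ ≈ 2.390 kg m⁻³.
N² = (g/ρ₀)·Δρ/Δz = g·(Δρ/ρ₀)/Δz = 9.8 × 2.3294 × 10⁻³ / 110 = 2.0753 × 10⁻⁴ s⁻².
N = √(2.0753 × 10⁻⁴) = 0.014406 rad s⁻¹ ≈ 0.0144 rad s⁻¹.

0.0144 rad s⁻¹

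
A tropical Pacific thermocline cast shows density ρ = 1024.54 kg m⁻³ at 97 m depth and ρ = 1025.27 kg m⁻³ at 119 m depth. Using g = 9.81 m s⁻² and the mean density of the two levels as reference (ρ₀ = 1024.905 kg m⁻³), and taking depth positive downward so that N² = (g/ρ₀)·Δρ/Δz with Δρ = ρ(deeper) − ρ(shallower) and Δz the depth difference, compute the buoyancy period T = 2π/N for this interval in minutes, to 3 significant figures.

Δρ = 1025.27 − 1024.54 = 0.73 kg m⁻³ over Δz = 119 − 97 = 22 m.
N² = (9.81/1024.905) × (0.73/22) = 3.1760 × 10⁻⁴ s⁻².
N = √(3.1760 × 10⁻⁴) = 0.017821 rad s⁻¹, so T = 2π/N = 352.57 s = 5.8762 min ≈ 5.88 min.
N² > 0, so the interval is statically stable.

5.88 min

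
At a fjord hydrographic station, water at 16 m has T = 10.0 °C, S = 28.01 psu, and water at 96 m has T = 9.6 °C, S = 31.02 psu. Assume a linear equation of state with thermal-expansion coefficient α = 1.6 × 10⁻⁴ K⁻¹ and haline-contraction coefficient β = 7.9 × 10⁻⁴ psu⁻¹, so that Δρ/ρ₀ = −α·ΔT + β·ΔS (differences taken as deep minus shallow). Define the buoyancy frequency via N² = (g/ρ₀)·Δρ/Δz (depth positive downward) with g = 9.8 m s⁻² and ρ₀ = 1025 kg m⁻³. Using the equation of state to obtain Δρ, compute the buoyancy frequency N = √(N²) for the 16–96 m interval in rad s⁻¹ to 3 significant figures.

0.0173 rad s⁻¹

ΔT = -0.4 K, ΔS = +3.01 psu (deep − shallow).
Δρ/ρ₀ = −αΔT + βΔS = 6.40 × 10⁻⁵ + 2.3779 × 10⁻³ = 2.4419 × 10⁻³, so Δρ ≈ 2.503 kg m⁻³.
N² = (g/ρ₀)·Δρ/Δz = g·(Δρ/ρ₀)/Δz = 9.8 × 2.4419 × 10⁻³ / 80 = 2.9913 × 10⁻⁴ s⁻².
N = √(2.9913 × 10⁻⁴) = 0.017295 rad s⁻¹ ≈ 0.0173 rad s⁻¹.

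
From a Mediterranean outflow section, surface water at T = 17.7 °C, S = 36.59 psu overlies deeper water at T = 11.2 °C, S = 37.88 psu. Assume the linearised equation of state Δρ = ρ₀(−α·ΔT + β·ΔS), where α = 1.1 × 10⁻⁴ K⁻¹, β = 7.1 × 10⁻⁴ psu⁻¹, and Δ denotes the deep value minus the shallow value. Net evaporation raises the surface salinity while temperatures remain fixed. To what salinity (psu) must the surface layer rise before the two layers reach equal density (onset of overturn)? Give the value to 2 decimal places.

Neutral buoyancy requires −α(T_deep − T_surf) + β(S_deep − S_surf′) = 0.
S_surf′ = S_deep − (α/β)·ΔT = 37.88 − (1.1 × 10⁻⁴/7.1 × 10⁻⁴)·(-6.5) = 38.8870 psu.
Increase required: 38.8870 − 36.59 = 2.2970 psu.

38.89 psu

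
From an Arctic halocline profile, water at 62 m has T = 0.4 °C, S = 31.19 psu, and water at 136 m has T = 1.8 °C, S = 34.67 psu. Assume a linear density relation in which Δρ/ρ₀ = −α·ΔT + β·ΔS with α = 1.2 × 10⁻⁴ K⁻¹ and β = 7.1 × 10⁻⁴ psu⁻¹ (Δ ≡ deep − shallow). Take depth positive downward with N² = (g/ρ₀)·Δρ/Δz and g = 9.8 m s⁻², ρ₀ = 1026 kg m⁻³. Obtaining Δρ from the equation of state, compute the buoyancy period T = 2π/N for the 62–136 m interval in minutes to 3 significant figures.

6.00 min

ΔT = +1.4 K, ΔS = +3.48 psu (deep − shallow).
Δρ/ρ₀ = −αΔT + βΔS = -1.68 × 10⁻⁴ + 2.4708 × 10⁻³ = 2.3028 × 10⁻³, so Δρ ≈ 2.363 kg m⁻³.
N² = (g/ρ₀)·Δρ/Δz = g·(Δρ/ρ₀)/Δz = 9.8 × 2.3028 × 10⁻³ / 74 = 3.0497 × 10⁻⁴ s⁻².
N = √(3.0497 × 10⁻⁴) = 0.017463 rad s⁻¹ → T = 2π/N = 359.80 s = 5.9967 min ≈ 6.00 min.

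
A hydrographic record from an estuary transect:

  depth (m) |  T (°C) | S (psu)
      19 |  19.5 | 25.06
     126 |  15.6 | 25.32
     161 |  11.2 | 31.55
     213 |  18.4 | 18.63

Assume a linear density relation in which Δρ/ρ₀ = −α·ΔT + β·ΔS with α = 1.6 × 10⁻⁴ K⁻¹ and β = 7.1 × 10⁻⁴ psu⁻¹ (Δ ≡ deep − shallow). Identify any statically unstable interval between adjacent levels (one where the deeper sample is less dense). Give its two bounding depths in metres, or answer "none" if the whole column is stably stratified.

161–213 m

Evaluate Δρ/ρ₀ = −αΔT + βΔS across each adjacent pair:
  19–126 m: −αΔT+βΔS = −(1.6 × 10⁻⁴)(-3.9)+(7.1 × 10⁻⁴)(+0.26) = 8.1 × 10⁻⁴ → stable
  126–161 m: −αΔT+βΔS = −(1.6 × 10⁻⁴)(-4.4)+(7.1 × 10⁻⁴)(+6.23) = 5.1 × 10⁻³ → stable
  161–213 m: −αΔT+βΔS = −(1.6 × 10⁻⁴)(+7.2)+(7.1 × 10⁻⁴)(-12.92) = -0.010 → UNSTABLE
The 161–213 m interval has Δρ < 0: lighter water underlies denser water.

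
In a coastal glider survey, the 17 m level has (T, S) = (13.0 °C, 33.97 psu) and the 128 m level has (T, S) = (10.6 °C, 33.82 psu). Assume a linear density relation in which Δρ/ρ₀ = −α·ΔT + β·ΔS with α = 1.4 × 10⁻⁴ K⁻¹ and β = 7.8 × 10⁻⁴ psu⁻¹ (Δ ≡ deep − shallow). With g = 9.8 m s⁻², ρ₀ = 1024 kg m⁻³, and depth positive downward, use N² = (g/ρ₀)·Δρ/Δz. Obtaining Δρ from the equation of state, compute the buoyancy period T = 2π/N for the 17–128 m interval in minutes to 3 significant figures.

ΔT = -2.4 K, ΔS = -0.15 psu (deep − shallow).
Δρ/ρ₀ = −αΔT + βΔS = 3.36 × 10⁻⁴ − 1.17 × 10⁻⁴ = 2.19 × 10⁻⁴, so Δρ ≈ 0.2243 kg m⁻³.
N² = (g/ρ₀)·Δρ/Δz = g·(Δρ/ρ₀)/Δz = 9.8 × 2.19 × 10⁻⁴ / 111 = 1.9335 × 10⁻⁵ s⁻².
N = √(1.9335 × 10⁻⁵) = 4.3972 × 10⁻³ rad s⁻¹ → T = 2π/N = 1.4289 × 10³ s = 23.815 min ≈ 23.8 min.

23.8 min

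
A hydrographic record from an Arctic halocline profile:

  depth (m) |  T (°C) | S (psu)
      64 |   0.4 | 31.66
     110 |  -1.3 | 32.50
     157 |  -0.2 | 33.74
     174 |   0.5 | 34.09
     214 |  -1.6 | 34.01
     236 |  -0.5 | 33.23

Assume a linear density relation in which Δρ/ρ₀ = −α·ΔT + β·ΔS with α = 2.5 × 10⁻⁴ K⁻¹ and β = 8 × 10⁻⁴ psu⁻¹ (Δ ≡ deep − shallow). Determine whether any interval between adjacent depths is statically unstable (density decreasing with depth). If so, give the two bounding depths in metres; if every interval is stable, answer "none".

Evaluate Δρ/ρ₀ = −αΔT + βΔS across each adjacent pair:
  64–110 m: −αΔT+βΔS = −(2.5 × 10⁻⁴)(-1.7)+(8 × 10⁻⁴)(+0.84) = 1.1 × 10⁻³ → stable
  110–157 m: −αΔT+βΔS = −(2.5 × 10⁻⁴)(+1.1)+(8 × 10⁻⁴)(+1.24) = 7.2 × 10⁻⁴ → stable
  157–174 m: −αΔT+βΔS = −(2.5 × 10⁻⁴)(+0.7)+(8 × 10⁻⁴)(+0.35) = 1.0 × 10⁻⁴ → stable
  174–214 m: −αΔT+βΔS = −(2.5 × 10⁻⁴)(-2.1)+(8 × 10⁻⁴)(-0.08) = 4.6 × 10⁻⁴ → stable
  214–236 m: −αΔT+βΔS = −(2.5 × 10⁻⁴)(+1.1)+(8 × 10⁻⁴)(-0.78) = -9.0 × 10⁻⁴ → UNSTABLE
The 214–236 m interval has Δρ < 0: lighter water underlies denser water.

214–236 m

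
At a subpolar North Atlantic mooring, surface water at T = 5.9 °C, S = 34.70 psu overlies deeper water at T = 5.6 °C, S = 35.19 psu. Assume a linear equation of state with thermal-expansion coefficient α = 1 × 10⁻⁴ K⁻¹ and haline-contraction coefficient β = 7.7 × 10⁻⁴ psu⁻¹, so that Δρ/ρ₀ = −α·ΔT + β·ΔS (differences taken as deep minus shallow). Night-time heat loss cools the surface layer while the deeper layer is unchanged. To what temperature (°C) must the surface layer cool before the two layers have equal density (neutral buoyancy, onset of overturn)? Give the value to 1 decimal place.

Neutral buoyancy requires Δρ = 0, i.e. −α(T_deep − T_surf′) + β(S_deep − S_surf) = 0.
T_surf′ = T_deep − (β/α)·ΔS = 5.6 − (7.7 × 10⁻⁴/1 × 10⁻⁴)·(+0.49) = 1.827 °C.
Cooling required: 5.9 − (1.827) = 4.073 °C.

1.8 °C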